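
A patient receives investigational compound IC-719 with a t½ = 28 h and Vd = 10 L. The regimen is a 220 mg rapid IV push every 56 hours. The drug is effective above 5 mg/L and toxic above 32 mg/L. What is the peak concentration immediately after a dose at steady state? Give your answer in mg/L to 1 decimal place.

29.3 mg/L

τ = 56 h = 2 half-lives, so f = (1/2)^2 = 0.25.
Accumulation ratio R = 1/(1 − f) = 1/0.75 = 4/3.
Single-dose peak C₀ = D/Vd = 220/10 = 22 mg/L.
Steady-state peak Cmax,ss = C₀·R = 22 × 4/3 ≈ 29.333 mg/L.
Peak 29.3 mg/L vs MTC 32 mg/L: below toxic threshold.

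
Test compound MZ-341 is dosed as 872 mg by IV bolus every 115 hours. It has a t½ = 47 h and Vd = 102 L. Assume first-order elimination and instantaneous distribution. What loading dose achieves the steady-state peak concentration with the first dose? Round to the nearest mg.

f = (1/2)^(115/47) ≈ 0.183416; accumulation ratio R = 1/(1−f) ≈ 1.22461.
Loading dose to hit Cmax,ss on first dose: D_load = D_maint·R ≈ 872 × 1.22461 ≈ 1067.86 mg.

1068 mg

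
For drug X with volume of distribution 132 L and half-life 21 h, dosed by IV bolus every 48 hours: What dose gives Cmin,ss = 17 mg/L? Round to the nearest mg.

τ/t½ = 48/21 ≈ 2.2857, so f = (1/2)^(48/21) ≈ 0.205084.
Cmin,ss = (D/Vd)·f/(1−f), so D = Cmin,ss·Vd·(1−f)/f.
D = 17 × 132 × (1−f)/f ≈ 17 × 132 × 3.87605 ≈ 8697.86 mg.

8698 mg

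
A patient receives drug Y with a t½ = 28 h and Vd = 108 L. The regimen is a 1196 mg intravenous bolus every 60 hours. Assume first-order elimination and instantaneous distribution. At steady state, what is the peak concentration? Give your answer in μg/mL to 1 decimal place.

14.3 μg/mL

k = ln2/t½ = ln2/28 ≈ 0.024755 h⁻¹; fraction remaining f = e^(−kτ) = e^(−0.024755×60) ≈ 0.2264.
Accumulation ratio R = 1/(1 − f) ≈ 1/0.7736 ≈ 1.2927.
Single-dose peak C₀ = D/Vd = 1196/108 ≈ 11.074 μg/mL.
Cmax,ss = C₀/(1 − f) ≈ 11.074/0.7736 ≈ 14.315 μg/mL.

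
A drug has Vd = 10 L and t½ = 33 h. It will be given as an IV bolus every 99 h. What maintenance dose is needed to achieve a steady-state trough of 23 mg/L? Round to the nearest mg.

τ/t½ = 99/33 ≈ 3, so f = (1/2)^(99/33) ≈ 0.125000.
Cmin,ss = (D/Vd)·f/(1−f), so D = Cmin,ss·Vd·(1−f)/f.
D = 23 × 10 × (1−f)/f ≈ 23 × 10 × 7.00000 ≈ 1610.00 mg.

1610 mg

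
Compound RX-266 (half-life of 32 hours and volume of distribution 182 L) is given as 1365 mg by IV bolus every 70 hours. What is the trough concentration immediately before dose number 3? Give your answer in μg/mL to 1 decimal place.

2.0 μg/mL

f = (1/2)^(τ/t½) = (1/2)^(70/32) ≈ 0.2195.
C₀ = D/Vd = 1365/182 ≈ 7.500 μg/mL.
Before the 3rd dose, 2 doses have been given. Superposition: Cmin = C₀·(f + f²).
≈ 7.500 × (0.2195 + 0.0482) ≈ 7.500 × 0.2677 ≈ 2.008 μg/mL.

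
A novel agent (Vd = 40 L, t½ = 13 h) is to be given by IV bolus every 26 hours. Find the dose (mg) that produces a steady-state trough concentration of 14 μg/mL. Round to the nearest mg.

1680 mg

τ/t½ = 26/13 ≈ 2, so f = (1/2)^(26/13) ≈ 0.250000.
Cmin,ss = (D/Vd)·f/(1−f), so D = Cmin,ss·Vd·(1−f)/f.
D = 14 × 40 × (1−f)/f ≈ 14 × 40 × 3.00000 ≈ 1680.00 mg.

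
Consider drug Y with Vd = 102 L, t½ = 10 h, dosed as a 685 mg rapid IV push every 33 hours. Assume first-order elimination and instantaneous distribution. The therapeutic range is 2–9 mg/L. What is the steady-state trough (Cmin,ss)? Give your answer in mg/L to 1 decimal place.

0.8 mg/L

Over one 33-h interval, 33/10 ≈ 3.3 half-lives elapse, leaving f ≈ 0.1015 of each dose.
Single-dose peak C₀ = D/Vd = 685/102 ≈ 6.716 mg/L.
Steady-state trough Cmin,ss = C₀·f/(1−f) ≈ 6.716 × 0.1015/0.8985 ≈ 0.759 mg/L.
Trough 0.8 mg/L vs MEC 2 mg/L: subtherapeutic.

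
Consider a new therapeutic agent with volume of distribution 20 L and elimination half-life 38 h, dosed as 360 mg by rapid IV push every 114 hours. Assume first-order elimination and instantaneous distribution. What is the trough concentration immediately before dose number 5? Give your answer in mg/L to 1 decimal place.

2.6 mg/L

f = (1/2)^(τ/t½) = (1/2)^(114/38) ≈ 0.1250.
C₀ = D/Vd = 360/20 ≈ 18.000 mg/L.
Before the 5th dose, 4 doses have been given. Superposition: Cmin = C₀·(f + f² + … + f^4).
≈ 18.000 × (0.1250 + 0.0156 + 0.0020 + 0.0002) ≈ 18.000 × 0.1428 ≈ 2.570 mg/L.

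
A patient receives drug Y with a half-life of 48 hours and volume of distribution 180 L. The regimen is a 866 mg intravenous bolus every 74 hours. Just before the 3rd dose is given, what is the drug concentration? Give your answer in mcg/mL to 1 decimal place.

f = (1/2)^(τ/t½) = (1/2)^(74/48) ≈ 0.3435.
C₀ = D/Vd = 866/180 ≈ 4.811 mcg/mL.
Before the 3rd dose, 2 doses have been given. Superposition: Cmin = C₀·(f + f²).
≈ 4.811 × (0.3435 + 0.1180) ≈ 4.811 × 0.4615 ≈ 2.220 mcg/mL.

2.2 mcg/mL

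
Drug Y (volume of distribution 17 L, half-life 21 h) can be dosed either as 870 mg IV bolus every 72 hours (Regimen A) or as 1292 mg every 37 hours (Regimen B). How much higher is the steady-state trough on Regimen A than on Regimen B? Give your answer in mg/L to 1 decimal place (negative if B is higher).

-26.5 mg/L

Regimen A: f = (1/2)^(72/21) ≈ 0.0929; Cmin,ss = (870/17)·f/(1−f) ≈ 5.241 mg/L.
Regimen B: f = (1/2)^(37/21) ≈ 0.2949; Cmin,ss = (1292/17)·f/(1−f) ≈ 31.786 mg/L.
Difference ≈ 5.241 − 31.786 ≈ -26.545 mg/L.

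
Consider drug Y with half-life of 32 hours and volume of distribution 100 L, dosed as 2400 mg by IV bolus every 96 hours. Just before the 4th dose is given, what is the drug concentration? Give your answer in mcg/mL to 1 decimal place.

f = (1/2)^(τ/t½) = (1/2)^(96/32) ≈ 0.1250.
C₀ = D/Vd = 2400/100 ≈ 24.000 mcg/mL.
Before the 4th dose, 3 doses have been given. Superposition: Cmin = C₀·(f + f² + … + f^3).
≈ 24.000 × (0.1250 + 0.0156 + 0.0020) ≈ 24.000 × 0.1426 ≈ 3.422 mcg/mL.

3.4 mcg/mL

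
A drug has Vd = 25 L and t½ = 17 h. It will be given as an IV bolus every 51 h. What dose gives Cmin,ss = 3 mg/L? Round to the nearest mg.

525 mg

τ/t½ = 51/17 ≈ 3, so f = (1/2)^(51/17) ≈ 0.125000.
Cmin,ss = (D/Vd)·f/(1−f), so D = Cmin,ss·Vd·(1−f)/f.
D = 3 × 25 × (1−f)/f ≈ 3 × 25 × 7.00000 ≈ 525.00 mg.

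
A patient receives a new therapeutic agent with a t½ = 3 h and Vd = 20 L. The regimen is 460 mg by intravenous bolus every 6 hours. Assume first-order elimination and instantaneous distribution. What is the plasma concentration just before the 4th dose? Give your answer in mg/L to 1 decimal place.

7.5 mg/L

f = (1/2)^(τ/t½) = (1/2)^(6/3) ≈ 0.2500.
C₀ = D/Vd = 460/20 ≈ 23.000 mg/L.
Before the 4th dose, 3 doses have been given. Superposition: Cmin = C₀·(f + f² + … + f^3).
≈ 23.000 × (0.2500 + 0.0625 + 0.0156) ≈ 23.000 × 0.3281 ≈ 7.546 mg/L.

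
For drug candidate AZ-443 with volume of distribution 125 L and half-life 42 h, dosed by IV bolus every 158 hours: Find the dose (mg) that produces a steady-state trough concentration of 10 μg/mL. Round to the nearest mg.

τ/t½ = 158/42 ≈ 3.7619, so f = (1/2)^(158/42) ≈ 0.073715.
Cmin,ss = (D/Vd)·f/(1−f), so D = Cmin,ss·Vd·(1−f)/f.
D = 10 × 125 × (1−f)/f ≈ 10 × 125 × 12.56576 ≈ 15707.20 mg.

15707 mg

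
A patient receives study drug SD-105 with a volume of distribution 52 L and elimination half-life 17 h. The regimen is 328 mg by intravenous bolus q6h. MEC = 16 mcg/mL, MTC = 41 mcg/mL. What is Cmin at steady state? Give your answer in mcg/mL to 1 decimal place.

22.8 mcg/mL

τ/t½ = 6/17 ≈ 0.35294, so fraction remaining f = (1/2)^(6/17) ≈ 0.7830.
Accumulation ratio R = 1/(1 − f) ≈ 1/0.2170 ≈ 4.6083.
Single-dose peak C₀ = D/Vd = 328/52 ≈ 6.308 mcg/mL.
Steady-state peak Cmax,ss = C₀·R ≈ 6.308 × 4.6083 ≈ 29.069 mcg/mL.
One interval later, Cmin,ss = Cmax,ss·e^(−kτ) ≈ 29.069 × 0.7830 ≈ 22.761 mcg/mL.
Trough 22.8 mcg/mL vs MEC 16 mcg/mL: adequate.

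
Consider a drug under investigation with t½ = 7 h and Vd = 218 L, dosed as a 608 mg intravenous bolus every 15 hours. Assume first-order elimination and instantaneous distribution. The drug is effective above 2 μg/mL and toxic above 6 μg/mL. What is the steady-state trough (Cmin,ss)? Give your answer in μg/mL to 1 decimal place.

0.8 μg/mL

Over one 15-h interval, 15/7 ≈ 2.1429 half-lives elapse, leaving f ≈ 0.2264 of each dose.
Single-dose peak C₀ = D/Vd = 608/218 ≈ 2.789 μg/mL.
Steady-state trough Cmin,ss = C₀·f/(1−f) ≈ 2.789 × 0.2264/0.7736 ≈ 0.816 μg/mL.
Trough 0.8 μg/mL vs MEC 2 μg/mL: subtherapeutic.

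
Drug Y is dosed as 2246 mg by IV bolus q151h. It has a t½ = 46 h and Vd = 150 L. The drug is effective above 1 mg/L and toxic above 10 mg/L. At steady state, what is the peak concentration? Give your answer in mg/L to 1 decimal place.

16.7 mg/L

k = ln2/t½ = ln2/46 ≈ 0.015068 h⁻¹; fraction remaining f = e^(−kτ) = e^(−0.015068×151) ≈ 0.1028.
At steady state, accumulation factor R = 1/(1 − e^(−kτ)) ≈ 1.1146.
Single-dose peak C₀ = D/Vd = 2246/150 ≈ 14.973 mg/L.
Steady-state peak Cmax,ss = C₀·R ≈ 14.973 × 1.1146 ≈ 16.689 mg/L.
Peak 16.7 mg/L vs MTC 10 mg/L: exceeds toxic threshold.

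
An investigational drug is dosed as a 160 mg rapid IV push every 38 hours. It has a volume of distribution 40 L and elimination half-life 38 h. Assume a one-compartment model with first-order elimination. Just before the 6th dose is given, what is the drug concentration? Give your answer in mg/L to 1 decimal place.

3.9 mg/L

f = (1/2)^(τ/t½) = (1/2)^(38/38) ≈ 0.5000.
C₀ = D/Vd = 160/40 ≈ 4.000 mg/L.
Before the 6th dose, 5 doses have been given. Superposition: Cmin = C₀·(f + f² + … + f^5).
≈ 4.000 × (0.5000 + 0.2500 + 0.1250 + 0.0625 + 0.0313) ≈ 4.000 × 0.9688 ≈ 3.875 mg/L.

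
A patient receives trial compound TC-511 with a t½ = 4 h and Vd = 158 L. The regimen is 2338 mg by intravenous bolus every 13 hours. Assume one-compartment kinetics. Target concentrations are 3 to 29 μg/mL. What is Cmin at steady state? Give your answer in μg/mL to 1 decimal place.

τ/t½ = 13/4 ≈ 3.25, so fraction remaining f = (1/2)^(13/4) ≈ 0.1051.
Single-dose peak C₀ = D/Vd = 2338/158 ≈ 14.797 μg/mL.
Steady-state trough Cmin,ss = C₀·f/(1−f) ≈ 14.797 × 0.1051/0.8949 ≈ 1.738 μg/mL.
Trough 1.7 μg/mL vs MEC 3 μg/mL: subtherapeutic.

1.7 μg/mL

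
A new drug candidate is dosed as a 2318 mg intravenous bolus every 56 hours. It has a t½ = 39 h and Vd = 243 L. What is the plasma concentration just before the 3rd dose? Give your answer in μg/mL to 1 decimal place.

f = (1/2)^(τ/t½) = (1/2)^(56/39) ≈ 0.3696.
C₀ = D/Vd = 2318/243 ≈ 9.539 μg/mL.
Before the 3rd dose, 2 doses have been given. Superposition: Cmin = C₀·(f + f²).
≈ 9.539 × (0.3696 + 0.1366) ≈ 9.539 × 0.5062 ≈ 4.829 μg/mL.

4.8 μg/mL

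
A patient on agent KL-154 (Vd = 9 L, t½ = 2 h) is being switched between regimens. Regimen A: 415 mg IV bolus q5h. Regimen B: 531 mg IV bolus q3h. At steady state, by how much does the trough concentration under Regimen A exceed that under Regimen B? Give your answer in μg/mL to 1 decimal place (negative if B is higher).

Regimen A: f = (1/2)^(5/2) ≈ 0.1768; Cmin,ss = (415/9)·f/(1−f) ≈ 9.903 μg/mL.
Regimen B: f = (1/2)^(3/2) ≈ 0.3536; Cmin,ss = (531/9)·f/(1−f) ≈ 32.275 μg/mL.
Difference ≈ 9.903 − 32.275 ≈ -22.372 μg/mL.

-22.4 μg/mL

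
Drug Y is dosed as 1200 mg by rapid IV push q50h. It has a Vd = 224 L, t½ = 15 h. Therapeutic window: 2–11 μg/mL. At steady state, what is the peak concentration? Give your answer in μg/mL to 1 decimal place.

Over one 50-h interval, 50/15 ≈ 3.3333 half-lives elapse, leaving f ≈ 0.0992 of each dose.
At steady state, accumulation factor R = 1/(1 − e^(−kτ)) ≈ 1.1101.
Single-dose peak C₀ = D/Vd = 1200/224 ≈ 5.357 μg/mL.
Steady-state peak Cmax,ss = C₀·R ≈ 5.357 × 1.1101 ≈ 5.947 μg/mL.
Peak 5.9 μg/mL vs MTC 11 μg/mL: below toxic threshold.

5.9 μg/mL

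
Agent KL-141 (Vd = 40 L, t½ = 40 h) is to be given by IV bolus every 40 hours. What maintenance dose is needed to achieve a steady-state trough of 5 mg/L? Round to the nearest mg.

200 mg

τ/t½ = 40/40 ≈ 1, so f = (1/2)^(40/40) ≈ 0.500000.
Cmin,ss = (D/Vd)·f/(1−f), so D = Cmin,ss·Vd·(1−f)/f.
D = 5 × 40 × (1−f)/f ≈ 5 × 40 × 1.00000 ≈ 200.00 mg.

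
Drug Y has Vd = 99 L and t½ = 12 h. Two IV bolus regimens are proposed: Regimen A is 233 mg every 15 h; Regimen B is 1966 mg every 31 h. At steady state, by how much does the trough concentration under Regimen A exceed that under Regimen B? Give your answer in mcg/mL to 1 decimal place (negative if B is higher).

Regimen A: f = (1/2)^(15/12) ≈ 0.4204; Cmin,ss = (233/99)·f/(1−f) ≈ 1.707 mcg/mL.
Regimen B: f = (1/2)^(31/12) ≈ 0.1669; Cmin,ss = (1966/99)·f/(1−f) ≈ 3.978 mcg/mL.
Difference ≈ 1.707 − 3.978 ≈ -2.271 mcg/mL.

-2.3 mcg/mL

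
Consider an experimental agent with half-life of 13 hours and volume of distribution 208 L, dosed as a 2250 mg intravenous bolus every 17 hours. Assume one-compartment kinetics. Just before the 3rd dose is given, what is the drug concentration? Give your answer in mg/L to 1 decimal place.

6.1 mg/L

f = (1/2)^(τ/t½) = (1/2)^(17/13) ≈ 0.4040.
C₀ = D/Vd = 2250/208 ≈ 10.817 mg/L.
Before the 3rd dose, 2 doses have been given. Superposition: Cmin = C₀·(f + f²).
≈ 10.817 × (0.4040 + 0.1632) ≈ 10.817 × 0.5672 ≈ 6.135 mg/L.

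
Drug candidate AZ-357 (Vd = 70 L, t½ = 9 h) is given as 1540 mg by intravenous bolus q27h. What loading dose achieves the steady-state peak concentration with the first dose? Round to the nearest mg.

f = (1/2)^(27/9) ≈ 0.125000; accumulation ratio R = 1/(1−f) ≈ 1.14286.
Loading dose to hit Cmax,ss on first dose: D_load = D_maint·R ≈ 1540 × 1.14286 ≈ 1760.00 mg.

1760 mg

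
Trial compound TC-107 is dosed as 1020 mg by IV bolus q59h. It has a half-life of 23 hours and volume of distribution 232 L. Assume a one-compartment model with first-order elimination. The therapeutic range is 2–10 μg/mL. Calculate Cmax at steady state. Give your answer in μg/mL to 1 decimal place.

k = ln2/t½ = ln2/23 ≈ 0.030137 h⁻¹; fraction remaining f = e^(−kτ) = e^(−0.030137×59) ≈ 0.1690.
At steady state, accumulation factor R = 1/(1 − e^(−kτ)) ≈ 1.2034.
Each bolus raises the concentration by D/Vd = 1020/232 ≈ 4.397 μg/mL.
Steady-state peak Cmax,ss = C₀·R ≈ 4.397 × 1.2034 ≈ 5.291 μg/mL.
Peak 5.3 μg/mL vs MTC 10 μg/mL: below toxic threshold.

5.3 μg/mL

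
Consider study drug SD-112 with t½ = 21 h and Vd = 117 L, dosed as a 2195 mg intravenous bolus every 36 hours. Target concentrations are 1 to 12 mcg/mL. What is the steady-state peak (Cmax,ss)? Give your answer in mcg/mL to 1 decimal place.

27.0 mcg/mL

Over one 36-h interval, 36/21 ≈ 1.7143 half-lives elapse, leaving f ≈ 0.3048 of each dose.
Accumulation ratio R = 1/(1 − f) ≈ 1/0.6952 ≈ 1.4384.
Each bolus raises the concentration by D/Vd = 2195/117 ≈ 18.761 mcg/mL.
Steady-state peak Cmax,ss = C₀·R ≈ 18.761 × 1.4384 ≈ 26.986 mcg/mL.
Peak 27.0 mcg/mL vs MTC 12 mcg/mL: exceeds toxic threshold.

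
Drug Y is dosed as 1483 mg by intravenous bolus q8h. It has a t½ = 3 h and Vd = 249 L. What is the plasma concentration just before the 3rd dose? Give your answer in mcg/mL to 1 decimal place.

f = (1/2)^(τ/t½) = (1/2)^(8/3) ≈ 0.1575.
C₀ = D/Vd = 1483/249 ≈ 5.956 mcg/mL.
Before the 3rd dose, 2 doses have been given. Superposition: Cmin = C₀·(f + f²).
≈ 5.956 × (0.1575 + 0.0248) ≈ 5.956 × 0.1823 ≈ 1.086 mcg/mL.

1.1 mcg/mL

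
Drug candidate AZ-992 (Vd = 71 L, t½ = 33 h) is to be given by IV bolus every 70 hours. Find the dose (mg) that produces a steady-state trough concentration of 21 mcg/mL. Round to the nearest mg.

4996 mg

τ/t½ = 70/33 ≈ 2.1212, so f = (1/2)^(70/33) ≈ 0.229854.
Cmin,ss = (D/Vd)·f/(1−f), so D = Cmin,ss·Vd·(1−f)/f.
D = 21 × 71 × (1−f)/f ≈ 21 × 71 × 3.35059 ≈ 4995.73 mg.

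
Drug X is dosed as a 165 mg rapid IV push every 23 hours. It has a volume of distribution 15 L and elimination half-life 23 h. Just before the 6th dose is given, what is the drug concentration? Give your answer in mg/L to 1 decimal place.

f = (1/2)^(τ/t½) = (1/2)^(23/23) ≈ 0.5000.
C₀ = D/Vd = 165/15 ≈ 11.000 mg/L.
Before the 6th dose, 5 doses have been given. Superposition: Cmin = C₀·(f + f² + … + f^5).
≈ 11.000 × (0.5000 + 0.2500 + 0.1250 + 0.0625 + 0.0313) ≈ 11.000 × 0.9688 ≈ 10.657 mg/L.

10.7 mg/L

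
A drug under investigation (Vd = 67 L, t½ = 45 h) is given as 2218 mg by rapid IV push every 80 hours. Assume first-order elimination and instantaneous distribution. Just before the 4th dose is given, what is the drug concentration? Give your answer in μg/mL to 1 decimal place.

f = (1/2)^(τ/t½) = (1/2)^(80/45) ≈ 0.2916.
C₀ = D/Vd = 2218/67 ≈ 33.104 μg/mL.
Before the 4th dose, 3 doses have been given. Superposition: Cmin = C₀·(f + f² + … + f^3).
≈ 33.104 × (0.2916 + 0.0850 + 0.0248) ≈ 33.104 × 0.4014 ≈ 13.288 μg/mL.

13.3 μg/mL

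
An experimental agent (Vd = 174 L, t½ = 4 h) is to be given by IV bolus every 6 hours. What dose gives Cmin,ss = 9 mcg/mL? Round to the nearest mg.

2863 mg

τ/t½ = 6/4 ≈ 1.5, so f = (1/2)^(6/4) ≈ 0.353553.
Cmin,ss = (D/Vd)·f/(1−f), so D = Cmin,ss·Vd·(1−f)/f.
D = 9 × 174 × (1−f)/f ≈ 9 × 174 × 1.82843 ≈ 2863.32 mg.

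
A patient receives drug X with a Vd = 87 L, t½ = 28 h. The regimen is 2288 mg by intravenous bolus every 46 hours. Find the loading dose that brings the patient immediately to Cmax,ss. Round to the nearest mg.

3366 mg

f = (1/2)^(46/28) ≈ 0.320222; accumulation ratio R = 1/(1−f) ≈ 1.47107.
Loading dose to hit Cmax,ss on first dose: D_load = D_maint·R ≈ 2288 × 1.47107 ≈ 3365.81 mg.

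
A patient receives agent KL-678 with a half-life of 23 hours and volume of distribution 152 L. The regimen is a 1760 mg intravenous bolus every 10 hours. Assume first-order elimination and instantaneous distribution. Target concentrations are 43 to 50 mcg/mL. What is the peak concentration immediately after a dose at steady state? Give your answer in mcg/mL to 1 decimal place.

44.5 mcg/mL

Over one 10-h interval, 10/23 ≈ 0.43478 half-lives elapse, leaving f ≈ 0.7398 of each dose.
At steady state, accumulation factor R = 1/(1 − e^(−kτ)) ≈ 3.8432.
Single-dose peak C₀ = D/Vd = 1760/152 ≈ 11.579 mcg/mL.
Steady-state peak Cmax,ss = C₀·R ≈ 11.579 × 3.8432 ≈ 44.500 mcg/mL.
Peak 44.5 mcg/mL vs MTC 50 mcg/mL: below toxic threshold.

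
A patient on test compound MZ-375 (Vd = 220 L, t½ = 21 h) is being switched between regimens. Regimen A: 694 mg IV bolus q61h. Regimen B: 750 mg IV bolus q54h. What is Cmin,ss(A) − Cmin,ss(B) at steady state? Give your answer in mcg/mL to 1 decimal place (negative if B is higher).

-0.2 mcg/mL

Regimen A: f = (1/2)^(61/21) ≈ 0.1335; Cmin,ss = (694/220)·f/(1−f) ≈ 0.486 mcg/mL.
Regimen B: f = (1/2)^(54/21) ≈ 0.1682; Cmin,ss = (750/220)·f/(1−f) ≈ 0.689 mcg/mL.
Difference ≈ 0.486 − 0.689 ≈ -0.203 mcg/mL.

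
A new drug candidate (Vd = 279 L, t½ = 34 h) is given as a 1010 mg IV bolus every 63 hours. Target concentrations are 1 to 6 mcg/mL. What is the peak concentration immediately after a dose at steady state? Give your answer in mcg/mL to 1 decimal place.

k = ln2/t½ = ln2/34 ≈ 0.020387 h⁻¹; fraction remaining f = e^(−kτ) = e^(−0.020387×63) ≈ 0.2768.
Accumulation ratio R = 1/(1 − f) ≈ 1/0.7232 ≈ 1.3827.
Single-dose peak C₀ = D/Vd = 1010/279 ≈ 3.620 mcg/mL.
Cmax,ss = C₀/(1 − f) ≈ 3.620/0.7232 ≈ 5.006 mcg/mL.
Peak 5.0 mcg/mL vs MTC 6 mcg/mL: below toxic threshold.

5.0 mcg/mL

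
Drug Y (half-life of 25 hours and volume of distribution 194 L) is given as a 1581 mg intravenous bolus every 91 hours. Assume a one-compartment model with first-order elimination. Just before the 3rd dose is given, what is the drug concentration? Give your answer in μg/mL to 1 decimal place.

0.7 μg/mL

f = (1/2)^(τ/t½) = (1/2)^(91/25) ≈ 0.0802.
C₀ = D/Vd = 1581/194 ≈ 8.149 μg/mL.
Before the 3rd dose, 2 doses have been given. Superposition: Cmin = C₀·(f + f²).
≈ 8.149 × (0.0802 + 0.0064) ≈ 8.149 × 0.0866 ≈ 0.706 μg/mL.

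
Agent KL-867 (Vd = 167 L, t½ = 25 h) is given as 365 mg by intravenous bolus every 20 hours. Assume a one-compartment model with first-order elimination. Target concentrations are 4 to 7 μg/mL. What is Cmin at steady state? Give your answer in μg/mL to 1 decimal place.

τ/t½ = 20/25 ≈ 0.8, so fraction remaining f = (1/2)^(20/25) ≈ 0.5743.
Each bolus raises the concentration by D/Vd = 365/167 ≈ 2.186 μg/mL.
Steady-state trough Cmin,ss = C₀·f/(1−f) ≈ 2.186 × 0.5743/0.4257 ≈ 2.949 μg/mL.
Trough 2.9 μg/mL vs MEC 4 μg/mL: subtherapeutic.

2.9 μg/mL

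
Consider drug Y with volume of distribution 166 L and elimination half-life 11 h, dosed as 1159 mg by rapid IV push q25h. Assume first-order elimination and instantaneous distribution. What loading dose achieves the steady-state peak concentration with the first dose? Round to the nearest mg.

1461 mg

f = (1/2)^(25/11) ≈ 0.206938; accumulation ratio R = 1/(1−f) ≈ 1.26094.
Loading dose to hit Cmax,ss on first dose: D_load = D_maint·R ≈ 1159 × 1.26094 ≈ 1461.43 mg.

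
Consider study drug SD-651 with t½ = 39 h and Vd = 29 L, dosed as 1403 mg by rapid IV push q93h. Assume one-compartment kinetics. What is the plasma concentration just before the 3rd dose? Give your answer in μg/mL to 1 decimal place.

f = (1/2)^(τ/t½) = (1/2)^(93/39) ≈ 0.1915.
C₀ = D/Vd = 1403/29 ≈ 48.379 μg/mL.
Before the 3rd dose, 2 doses have been given. Superposition: Cmin = C₀·(f + f²).
≈ 48.379 × (0.1915 + 0.0367) ≈ 48.379 × 0.2282 ≈ 11.040 μg/mL.

11.0 μg/mL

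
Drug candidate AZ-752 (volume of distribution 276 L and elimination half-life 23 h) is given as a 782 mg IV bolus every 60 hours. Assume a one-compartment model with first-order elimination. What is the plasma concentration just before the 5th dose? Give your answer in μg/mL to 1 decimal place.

0.6 μg/mL

f = (1/2)^(τ/t½) = (1/2)^(60/23) ≈ 0.1639.
C₀ = D/Vd = 782/276 ≈ 2.833 μg/mL.
Before the 5th dose, 4 doses have been given. Superposition: Cmin = C₀·(f + f² + … + f^4).
≈ 2.833 × (0.1639 + 0.0269 + 0.0044 + 0.0007) ≈ 2.833 × 0.1959 ≈ 0.555 μg/mL.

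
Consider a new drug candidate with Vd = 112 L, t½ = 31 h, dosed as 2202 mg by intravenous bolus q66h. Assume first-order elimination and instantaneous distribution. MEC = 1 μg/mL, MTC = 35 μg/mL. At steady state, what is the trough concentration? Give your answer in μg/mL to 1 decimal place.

τ/t½ = 66/31 ≈ 2.129, so fraction remaining f = (1/2)^(66/31) ≈ 0.2286.
At steady state, accumulation factor R = 1/(1 − e^(−kτ)) ≈ 1.2963.
Each bolus raises the concentration by D/Vd = 2202/112 ≈ 19.661 μg/mL.
Steady-state peak Cmax,ss = C₀·R ≈ 19.661 × 1.2963 ≈ 25.487 μg/mL.
One interval later, Cmin,ss = Cmax,ss·e^(−kτ) ≈ 25.487 × 0.2286 ≈ 5.826 μg/mL.
Trough 5.8 μg/mL vs MEC 1 μg/mL: adequate.

5.8 μg/mL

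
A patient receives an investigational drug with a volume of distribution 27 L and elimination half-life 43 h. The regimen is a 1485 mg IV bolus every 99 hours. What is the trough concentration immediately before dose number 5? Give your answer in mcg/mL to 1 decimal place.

f = (1/2)^(τ/t½) = (1/2)^(99/43) ≈ 0.2027.
C₀ = D/Vd = 1485/27 ≈ 55.000 mcg/mL.
Before the 5th dose, 4 doses have been given. Superposition: Cmin = C₀·(f + f² + … + f^4).
≈ 55.000 × (0.2027 + 0.0411 + 0.0083 + 0.0017) ≈ 55.000 × 0.2538 ≈ 13.959 mcg/mL.

14.0 mcg/mL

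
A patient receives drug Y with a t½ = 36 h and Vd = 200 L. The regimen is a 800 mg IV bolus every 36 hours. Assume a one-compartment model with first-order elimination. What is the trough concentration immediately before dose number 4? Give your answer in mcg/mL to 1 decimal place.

3.5 mcg/mL

f = (1/2)^(τ/t½) = (1/2)^(36/36) ≈ 0.5000.
C₀ = D/Vd = 800/200 ≈ 4.000 mcg/mL.
Before the 4th dose, 3 doses have been given. Superposition: Cmin = C₀·(f + f² + … + f^3).
≈ 4.000 × (0.5000 + 0.2500 + 0.1250) ≈ 4.000 × 0.8750 ≈ 3.500 mcg/mL.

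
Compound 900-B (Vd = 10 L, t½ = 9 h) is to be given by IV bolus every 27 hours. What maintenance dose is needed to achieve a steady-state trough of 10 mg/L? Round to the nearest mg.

700 mg

τ/t½ = 27/9 ≈ 3, so f = (1/2)^(27/9) ≈ 0.125000.
Cmin,ss = (D/Vd)·f/(1−f), so D = Cmin,ss·Vd·(1−f)/f.
D = 10 × 10 × (1−f)/f ≈ 10 × 10 × 7.00000 ≈ 700.00 mg.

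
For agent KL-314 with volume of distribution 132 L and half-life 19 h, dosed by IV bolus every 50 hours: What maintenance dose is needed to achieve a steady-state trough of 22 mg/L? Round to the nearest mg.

15092 mg

τ/t½ = 50/19 ≈ 2.6316, so f = (1/2)^(50/19) ≈ 0.161367.
Cmin,ss = (D/Vd)·f/(1−f), so D = Cmin,ss·Vd·(1−f)/f.
D = 22 × 132 × (1−f)/f ≈ 22 × 132 × 5.19705 ≈ 15092.23 mg.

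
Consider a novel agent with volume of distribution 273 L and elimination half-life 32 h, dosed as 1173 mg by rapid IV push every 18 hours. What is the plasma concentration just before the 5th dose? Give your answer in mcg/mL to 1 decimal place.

7.1 mcg/mL

f = (1/2)^(τ/t½) = (1/2)^(18/32) ≈ 0.6771.
C₀ = D/Vd = 1173/273 ≈ 4.297 mcg/mL.
Before the 5th dose, 4 doses have been given. Superposition: Cmin = C₀·(f + f² + … + f^4).
≈ 4.297 × (0.6771 + 0.4585 + 0.3104 + 0.2102) ≈ 4.297 × 1.6562 ≈ 7.117 mcg/mL.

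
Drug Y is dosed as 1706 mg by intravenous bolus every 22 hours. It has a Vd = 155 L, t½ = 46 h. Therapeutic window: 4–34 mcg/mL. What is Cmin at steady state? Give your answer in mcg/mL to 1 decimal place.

τ/t½ = 22/46 ≈ 0.47826, so fraction remaining f = (1/2)^(22/46) ≈ 0.7178.
Accumulation ratio R = 1/(1 − f) ≈ 1/0.2822 ≈ 3.5436.
Each bolus raises the concentration by D/Vd = 1706/155 ≈ 11.006 mcg/mL.
Steady-state peak Cmax,ss = C₀·R ≈ 11.006 × 3.5436 ≈ 39.001 mcg/mL.
Steady-state trough Cmin,ss = Cmax,ss·f ≈ 39.001 × 0.7178 ≈ 27.995 mcg/mL.
Trough 28.0 mcg/mL vs MEC 4 mcg/mL: adequate.

28.0 mcg/mL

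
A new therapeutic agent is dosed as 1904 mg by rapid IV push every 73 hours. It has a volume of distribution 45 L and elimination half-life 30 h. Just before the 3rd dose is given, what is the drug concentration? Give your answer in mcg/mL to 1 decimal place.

f = (1/2)^(τ/t½) = (1/2)^(73/30) ≈ 0.1851.
C₀ = D/Vd = 1904/45 ≈ 42.311 mcg/mL.
Before the 3rd dose, 2 doses have been given. Superposition: Cmin = C₀·(f + f²).
≈ 42.311 × (0.1851 + 0.0343) ≈ 42.311 × 0.2194 ≈ 9.283 mcg/mL.

9.3 mcg/mL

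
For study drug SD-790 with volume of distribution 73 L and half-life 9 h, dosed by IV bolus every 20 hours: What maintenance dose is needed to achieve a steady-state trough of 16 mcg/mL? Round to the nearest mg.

4282 mg

τ/t½ = 20/9 ≈ 2.2222, so f = (1/2)^(20/9) ≈ 0.214311.
Cmin,ss = (D/Vd)·f/(1−f), so D = Cmin,ss·Vd·(1−f)/f.
D = 16 × 73 × (1−f)/f ≈ 16 × 73 × 3.66612 ≈ 4282.03 mg.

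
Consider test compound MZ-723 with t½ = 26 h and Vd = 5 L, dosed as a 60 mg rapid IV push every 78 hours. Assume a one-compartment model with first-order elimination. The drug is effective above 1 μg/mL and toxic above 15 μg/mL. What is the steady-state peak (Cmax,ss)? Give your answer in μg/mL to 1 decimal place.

The dosing interval is 3 half-lives, so f = 2^(−3) = 0.125.
Accumulation ratio R = 1/(1 − f) = 1/0.875 = 8/7.
Single-dose peak C₀ = D/Vd = 60/5 = 12 μg/mL.
Steady-state peak Cmax,ss = C₀·R = 12 × 8/7 ≈ 13.714 μg/mL.
Peak 13.7 μg/mL vs MTC 15 μg/mL: below toxic threshold.

13.7 μg/mL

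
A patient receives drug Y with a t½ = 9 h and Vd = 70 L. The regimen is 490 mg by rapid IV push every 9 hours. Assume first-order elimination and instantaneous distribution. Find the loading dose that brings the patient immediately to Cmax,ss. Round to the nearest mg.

f = (1/2)^(9/9) ≈ 0.500000; accumulation ratio R = 1/(1−f) ≈ 2.00000.
Loading dose to hit Cmax,ss on first dose: D_load = D_maint·R ≈ 490 × 2.00000 ≈ 980.00 mg.

980 mg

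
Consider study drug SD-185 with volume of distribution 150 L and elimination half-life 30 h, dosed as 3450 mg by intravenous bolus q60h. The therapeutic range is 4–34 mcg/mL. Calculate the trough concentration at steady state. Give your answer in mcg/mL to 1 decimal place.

7.7 mcg/mL

The dosing interval is 2 half-lives, so f = 2^(−2) = 0.25.
At steady state, R = 1/(1 − 0.25) = 4/3.
Single-dose peak C₀ = D/Vd = 3450/150 = 23 mcg/mL.
Steady-state peak Cmax,ss = C₀·R = 23 × 4/3 ≈ 30.667 mcg/mL.
Steady-state trough Cmin,ss = Cmax,ss·f ≈ 30.667 × 0.25 ≈ 7.667 mcg/mL.
Trough 7.7 mcg/mL vs MEC 4 mcg/mL: adequate.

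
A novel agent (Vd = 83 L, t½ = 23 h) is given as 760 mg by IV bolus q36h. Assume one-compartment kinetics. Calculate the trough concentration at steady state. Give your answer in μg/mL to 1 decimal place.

4.7 μg/mL

k = ln2/t½ = ln2/23 ≈ 0.030137 h⁻¹; fraction remaining f = e^(−kτ) = e^(−0.030137×36) ≈ 0.3379.
Single-dose peak C₀ = D/Vd = 760/83 ≈ 9.157 μg/mL.
Steady-state trough Cmin,ss = C₀·f/(1−f) ≈ 9.157 × 0.3379/0.6621 ≈ 4.673 μg/mL.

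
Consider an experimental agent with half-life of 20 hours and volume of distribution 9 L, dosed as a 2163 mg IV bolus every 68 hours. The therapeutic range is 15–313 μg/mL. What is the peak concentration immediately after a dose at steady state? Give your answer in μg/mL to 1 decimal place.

k = ln2/t½ = ln2/20 ≈ 0.034657 h⁻¹; fraction remaining f = e^(−kτ) = e^(−0.034657×68) ≈ 0.0947.
Accumulation ratio R = 1/(1 − f) ≈ 1/0.9053 ≈ 1.1046.
Single-dose peak C₀ = D/Vd = 2163/9 ≈ 240.333 μg/mL.
Steady-state peak Cmax,ss = C₀·R ≈ 240.333 × 1.1046 ≈ 265.472 μg/mL.
Peak 265.5 μg/mL vs MTC 313 μg/mL: below toxic threshold.

265.5 μg/mL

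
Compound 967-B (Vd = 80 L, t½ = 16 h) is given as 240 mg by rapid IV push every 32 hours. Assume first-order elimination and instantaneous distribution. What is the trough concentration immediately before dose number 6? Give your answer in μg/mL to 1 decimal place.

1.0 μg/mL

f = (1/2)^(τ/t½) = (1/2)^(32/16) ≈ 0.2500.
C₀ = D/Vd = 240/80 ≈ 3.000 μg/mL.
Before the 6th dose, 5 doses have been given. Superposition: Cmin = C₀·(f + f² + … + f^5).
≈ 3.000 × (0.2500 + 0.0625 + 0.0156 + 0.0039 + 0.0010) ≈ 3.000 × 0.3330 ≈ 0.999 μg/mL.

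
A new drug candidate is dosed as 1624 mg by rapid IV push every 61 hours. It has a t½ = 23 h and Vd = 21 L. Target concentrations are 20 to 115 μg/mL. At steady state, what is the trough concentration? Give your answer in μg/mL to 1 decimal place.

14.6 μg/mL

Over one 61-h interval, 61/23 ≈ 2.6522 half-lives elapse, leaving f ≈ 0.1591 of each dose.
Accumulation ratio R = 1/(1 − f) ≈ 1/0.8409 ≈ 1.1892.
Each bolus raises the concentration by D/Vd = 1624/21 ≈ 77.333 μg/mL.
Steady-state peak Cmax,ss = C₀·R ≈ 77.333 × 1.1892 ≈ 91.964 μg/mL.
Steady-state trough Cmin,ss = Cmax,ss·f ≈ 91.964 × 0.1591 ≈ 14.631 μg/mL.
Trough 14.6 μg/mL vs MEC 20 μg/mL: subtherapeutic.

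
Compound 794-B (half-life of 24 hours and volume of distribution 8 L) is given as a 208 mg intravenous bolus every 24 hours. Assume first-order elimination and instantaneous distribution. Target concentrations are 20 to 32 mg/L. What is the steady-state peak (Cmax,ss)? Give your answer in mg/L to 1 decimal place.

τ = 24 h = 1 half-life, so f = (1/2)^1 = 0.5.
Accumulation ratio R = 1/(1 − f) = 1/0.5 = 2/1.
Single-dose peak C₀ = D/Vd = 208/8 = 26 mg/L.
Steady-state peak Cmax,ss = C₀·R = 26 × 2/1 ≈ 52.000 mg/L.
Peak 52.0 mg/L vs MTC 32 mg/L: exceeds toxic threshold.

52.0 mg/L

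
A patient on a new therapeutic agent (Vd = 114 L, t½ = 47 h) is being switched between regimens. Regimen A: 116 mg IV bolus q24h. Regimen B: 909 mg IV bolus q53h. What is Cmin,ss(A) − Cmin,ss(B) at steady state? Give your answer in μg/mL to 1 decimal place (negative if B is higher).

-4.3 μg/mL

Regimen A: f = (1/2)^(24/47) ≈ 0.7019; Cmin,ss = (116/114)·f/(1−f) ≈ 2.396 μg/mL.
Regimen B: f = (1/2)^(53/47) ≈ 0.4577; Cmin,ss = (909/114)·f/(1−f) ≈ 6.730 μg/mL.
Difference ≈ 2.396 − 6.730 ≈ -4.334 μg/mL.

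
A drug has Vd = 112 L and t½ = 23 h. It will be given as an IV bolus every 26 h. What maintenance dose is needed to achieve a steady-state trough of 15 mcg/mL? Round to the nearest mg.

τ/t½ = 26/23 ≈ 1.1304, so f = (1/2)^(26/23) ≈ 0.456778.
Cmin,ss = (D/Vd)·f/(1−f), so D = Cmin,ss·Vd·(1−f)/f.
D = 15 × 112 × (1−f)/f ≈ 15 × 112 × 1.18925 ≈ 1997.94 mg.

1998 mg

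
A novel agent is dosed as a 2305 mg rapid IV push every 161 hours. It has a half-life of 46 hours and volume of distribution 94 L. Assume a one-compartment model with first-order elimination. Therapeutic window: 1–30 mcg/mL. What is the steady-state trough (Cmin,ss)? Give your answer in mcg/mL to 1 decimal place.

τ/t½ = 161/46 ≈ 3.5, so fraction remaining f = (1/2)^(161/46) ≈ 0.0884.
At steady state, accumulation factor R = 1/(1 − e^(−kτ)) ≈ 1.0970.
Each bolus raises the concentration by D/Vd = 2305/94 ≈ 24.521 mcg/mL.
Cmax,ss = C₀/(1 − f) ≈ 24.521/0.9116 ≈ 26.899 mcg/mL.
Steady-state trough Cmin,ss = Cmax,ss·f ≈ 26.899 × 0.0884 ≈ 2.378 mcg/mL.
Trough 2.4 mcg/mL vs MEC 1 mcg/mL: adequate.

2.4 mcg/mL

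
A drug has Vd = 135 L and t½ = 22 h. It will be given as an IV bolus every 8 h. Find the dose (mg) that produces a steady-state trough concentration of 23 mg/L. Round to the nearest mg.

890 mg

τ/t½ = 8/22 ≈ 0.36364, so f = (1/2)^(8/22) ≈ 0.777203.
Cmin,ss = (D/Vd)·f/(1−f), so D = Cmin,ss·Vd·(1−f)/f.
D = 23 × 135 × (1−f)/f ≈ 23 × 135 × 0.28667 ≈ 890.11 mg.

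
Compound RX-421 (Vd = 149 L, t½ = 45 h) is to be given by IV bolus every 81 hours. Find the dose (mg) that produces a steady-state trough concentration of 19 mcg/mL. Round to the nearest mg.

τ/t½ = 81/45 ≈ 1.8, so f = (1/2)^(81/45) ≈ 0.287175.
Cmin,ss = (D/Vd)·f/(1−f), so D = Cmin,ss·Vd·(1−f)/f.
D = 19 × 149 × (1−f)/f ≈ 19 × 149 × 2.48220 ≈ 7027.11 mg.

7027 mg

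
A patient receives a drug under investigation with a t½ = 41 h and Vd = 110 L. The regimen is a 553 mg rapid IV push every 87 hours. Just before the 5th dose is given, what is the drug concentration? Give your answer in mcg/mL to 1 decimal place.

1.5 mcg/mL

f = (1/2)^(τ/t½) = (1/2)^(87/41) ≈ 0.2297.
C₀ = D/Vd = 553/110 ≈ 5.027 mcg/mL.
Before the 5th dose, 4 doses have been given. Superposition: Cmin = C₀·(f + f² + … + f^4).
≈ 5.027 × (0.2297 + 0.0528 + 0.0121 + 0.0028) ≈ 5.027 × 0.2974 ≈ 1.495 mcg/mL.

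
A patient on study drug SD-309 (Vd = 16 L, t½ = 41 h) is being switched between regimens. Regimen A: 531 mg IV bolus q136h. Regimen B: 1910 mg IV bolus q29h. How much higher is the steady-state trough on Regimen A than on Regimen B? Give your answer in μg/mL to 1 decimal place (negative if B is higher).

Regimen A: f = (1/2)^(136/41) ≈ 0.1003; Cmin,ss = (531/16)·f/(1−f) ≈ 3.700 μg/mL.
Regimen B: f = (1/2)^(29/41) ≈ 0.6125; Cmin,ss = (1910/16)·f/(1−f) ≈ 188.690 μg/mL.
Difference ≈ 3.700 − 188.690 ≈ -184.990 μg/mL.

-185.0 μg/mL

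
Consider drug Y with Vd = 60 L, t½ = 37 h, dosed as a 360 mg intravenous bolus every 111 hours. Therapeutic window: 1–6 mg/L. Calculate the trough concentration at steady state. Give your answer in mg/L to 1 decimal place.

τ = 111 h = 3 half-lives, so f = (1/2)^3 = 0.125.
At steady state, R = 1/(1 − 0.125) = 8/7.
Single-dose peak C₀ = D/Vd = 360/60 = 6 mg/L.
Steady-state peak Cmax,ss = C₀·R = 6 × 8/7 ≈ 6.857 mg/L.
Steady-state trough Cmin,ss = Cmax,ss·f ≈ 6.857 × 0.125 ≈ 0.857 mg/L.
Trough 0.9 mg/L vs MEC 1 mg/L: subtherapeutic.

0.9 mg/L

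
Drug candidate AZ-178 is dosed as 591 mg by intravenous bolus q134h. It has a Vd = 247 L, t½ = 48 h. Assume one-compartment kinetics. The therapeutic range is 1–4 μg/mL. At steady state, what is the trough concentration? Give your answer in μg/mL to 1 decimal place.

0.4 μg/mL

τ/t½ = 134/48 ≈ 2.7917, so fraction remaining f = (1/2)^(134/48) ≈ 0.1444.
Single-dose peak C₀ = D/Vd = 591/247 ≈ 2.393 μg/mL.
Steady-state trough Cmin,ss = C₀·f/(1−f) ≈ 2.393 × 0.1444/0.8556 ≈ 0.404 μg/mL.
Trough 0.4 μg/mL vs MEC 1 μg/mL: subtherapeutic.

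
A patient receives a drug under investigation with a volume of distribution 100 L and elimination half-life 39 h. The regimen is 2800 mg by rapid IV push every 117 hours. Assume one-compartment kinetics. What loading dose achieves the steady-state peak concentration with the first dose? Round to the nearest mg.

3200 mg

f = (1/2)^(117/39) ≈ 0.125000; accumulation ratio R = 1/(1−f) ≈ 1.14286.
Loading dose to hit Cmax,ss on first dose: D_load = D_maint·R ≈ 2800 × 1.14286 ≈ 3200.01 mg.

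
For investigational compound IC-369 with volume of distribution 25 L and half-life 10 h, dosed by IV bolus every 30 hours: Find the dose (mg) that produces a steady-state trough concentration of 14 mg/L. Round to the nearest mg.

2450 mg

τ/t½ = 30/10 ≈ 3, so f = (1/2)^(30/10) ≈ 0.125000.
Cmin,ss = (D/Vd)·f/(1−f), so D = Cmin,ss·Vd·(1−f)/f.
D = 14 × 25 × (1−f)/f ≈ 14 × 25 × 7.00000 ≈ 2450.00 mg.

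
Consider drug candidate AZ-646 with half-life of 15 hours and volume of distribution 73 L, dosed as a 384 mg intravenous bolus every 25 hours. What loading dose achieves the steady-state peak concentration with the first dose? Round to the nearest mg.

f = (1/2)^(25/15) ≈ 0.314980; accumulation ratio R = 1/(1−f) ≈ 1.45981.
Loading dose to hit Cmax,ss on first dose: D_load = D_maint·R ≈ 384 × 1.45981 ≈ 560.57 mg.

561 mg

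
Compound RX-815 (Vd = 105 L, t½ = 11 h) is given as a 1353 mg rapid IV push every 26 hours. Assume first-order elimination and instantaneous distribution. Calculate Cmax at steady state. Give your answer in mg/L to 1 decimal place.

16.0 mg/L

τ/t½ = 26/11 ≈ 2.3636, so fraction remaining f = (1/2)^(26/11) ≈ 0.1943.
At steady state, accumulation factor R = 1/(1 − e^(−kτ)) ≈ 1.2412.
Single-dose peak C₀ = D/Vd = 1353/105 ≈ 12.886 mg/L.
Steady-state peak Cmax,ss = C₀·R ≈ 12.886 × 1.2412 ≈ 15.994 mg/L.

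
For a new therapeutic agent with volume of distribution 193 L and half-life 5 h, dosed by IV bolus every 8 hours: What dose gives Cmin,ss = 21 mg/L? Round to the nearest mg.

8233 mg

τ/t½ = 8/5 ≈ 1.6, so f = (1/2)^(8/5) ≈ 0.329877.
Cmin,ss = (D/Vd)·f/(1−f), so D = Cmin,ss·Vd·(1−f)/f.
D = 21 × 193 × (1−f)/f ≈ 21 × 193 × 2.03143 ≈ 8233.39 mg.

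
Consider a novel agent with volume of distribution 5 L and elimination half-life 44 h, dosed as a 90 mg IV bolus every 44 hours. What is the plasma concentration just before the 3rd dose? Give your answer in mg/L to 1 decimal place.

f = (1/2)^(τ/t½) = (1/2)^(44/44) ≈ 0.5000.
C₀ = D/Vd = 90/5 ≈ 18.000 mg/L.
Before the 3rd dose, 2 doses have been given. Superposition: Cmin = C₀·(f + f²).
≈ 18.000 × (0.5000 + 0.2500) ≈ 18.000 × 0.7500 ≈ 13.500 mg/L.

13.5 mg/L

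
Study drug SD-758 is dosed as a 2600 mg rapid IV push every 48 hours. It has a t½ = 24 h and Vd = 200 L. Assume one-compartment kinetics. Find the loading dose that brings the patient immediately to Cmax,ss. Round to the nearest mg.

3467 mg

f = (1/2)^(48/24) ≈ 0.250000; accumulation ratio R = 1/(1−f) ≈ 1.33333.
Loading dose to hit Cmax,ss on first dose: D_load = D_maint·R ≈ 2600 × 1.33333 ≈ 3466.66 mg.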